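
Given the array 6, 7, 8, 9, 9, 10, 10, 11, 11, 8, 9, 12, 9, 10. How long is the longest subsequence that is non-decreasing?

10

Track the smallest tail for each achievable length (allowing ties):
6 → extends → [6]
7 → extends → [6, 7]
8 → extends → [6, 7, 8]
9 → extends → [6, 7, 8, 9]
9 → extends → [6, 7, 8, 9, 9]
10 → extends → [6, 7, 8, 9, 9, 10]
10 → extends → [6, 7, 8, 9, 9, 10, 10]
11 → extends → [6, 7, 8, 9, 9, 10, 10, 11]
11 → extends → [6, 7, 8, 9, 9, 10, 10, 11, 11]
8 → replaces 9 → [6, 7, 8, 8, 9, 10, 10, 11, 11]
9 → replaces 10 → [6, 7, 8, 8, 9, 9, 10, 11, 11]
12 → extends → [6, 7, 8, 8, 9, 9, 10, 11, 11, 12]
9 → replaces 10 → [6, 7, 8, 8, 9, 9, 9, 11, 11, 12]
10 → replaces 11 → [6, 7, 8, 8, 9, 9, 9, 10, 11, 12]
Ten tails, so the longest non-decreasing subsequence has length 10 (e.g. 6, 7, 8, 9, 9, 10, 10, 11, 11, 12).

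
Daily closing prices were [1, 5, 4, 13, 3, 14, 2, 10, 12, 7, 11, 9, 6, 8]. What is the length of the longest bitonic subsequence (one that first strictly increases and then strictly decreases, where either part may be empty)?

8

inc[i] = longest strictly increasing subsequence ending at i; dec[i] = longest strictly decreasing subsequence starting at i:
i:      1  2  3  4  5  6  7  8  9 10 11 12 13 14
a[i]:   1  5  4 13  3 14  2 10 12  7 11  9  6  8
inc:    1  2  2  3  2  4  2  3  4  3  4  4  3  4
dec:    1  4  3  5  2  5  1  3  4  2  3  2  1  1
Best peak at i=6 (value 14): inc=4, dec=5, length 4+5−1 = 8.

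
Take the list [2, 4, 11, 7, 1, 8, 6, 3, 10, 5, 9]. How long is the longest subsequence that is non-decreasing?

5

Track the smallest tail for each achievable length (allowing ties):
2 → extends → [2]
4 → extends → [2, 4]
11 → extends → [2, 4, 11]
7 → replaces 11 → [2, 4, 7]
1 → replaces 2 → [1, 4, 7]
8 → extends → [1, 4, 7, 8]
6 → replaces 7 → [1, 4, 6, 8]
3 → replaces 4 → [1, 3, 6, 8]
10 → extends → [1, 3, 6, 8, 10]
5 → replaces 6 → [1, 3, 5, 8, 10]
9 → replaces 10 → [1, 3, 5, 8, 9]
Five tails, so the longest non-decreasing subsequence has length 5 (e.g. 2, 4, 7, 8, 10).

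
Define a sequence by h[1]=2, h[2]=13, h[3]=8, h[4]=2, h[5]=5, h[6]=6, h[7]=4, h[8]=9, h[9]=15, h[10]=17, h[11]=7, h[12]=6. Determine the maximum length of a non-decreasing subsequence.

7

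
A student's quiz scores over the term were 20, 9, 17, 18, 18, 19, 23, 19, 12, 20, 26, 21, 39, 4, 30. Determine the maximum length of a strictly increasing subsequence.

7

Track the smallest tail for each achievable length (strict):
20 → extends → [20]
9 → replaces 20 → [9]
17 → extends → [9, 17]
18 → extends → [9, 17, 18]
18 → already a tail → [9, 17, 18]
19 → extends → [9, 17, 18, 19]
23 → extends → [9, 17, 18, 19, 23]
19 → already a tail → [9, 17, 18, 19, 23]
12 → replaces 17 → [9, 12, 18, 19, 23]
20 → replaces 23 → [9, 12, 18, 19, 20]
26 → extends → [9, 12, 18, 19, 20, 26]
21 → replaces 26 → [9, 12, 18, 19, 20, 21]
39 → extends → [9, 12, 18, 19, 20, 21, 39]
4 → replaces 9 → [4, 12, 18, 19, 20, 21, 39]
30 → replaces 39 → [4, 12, 18, 19, 20, 21, 30]
Seven tails, so the longest strictly increasing subsequence has length 7 (e.g. 9, 17, 18, 19, 23, 26, 39).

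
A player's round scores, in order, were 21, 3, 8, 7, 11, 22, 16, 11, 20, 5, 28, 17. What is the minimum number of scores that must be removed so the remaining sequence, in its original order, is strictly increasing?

Fewest deletions = n − (longest strictly increasing subsequence).
Patience tails:
21 → extends → [21]
3 → replaces 21 → [3]
8 → extends → [3, 8]
7 → replaces 8 → [3, 7]
11 → extends → [3, 7, 11]
22 → extends → [3, 7, 11, 22]
16 → replaces 22 → [3, 7, 11, 16]
11 → already a tail → [3, 7, 11, 16]
20 → extends → [3, 7, 11, 16, 20]
5 → replaces 7 → [3, 5, 11, 16, 20]
28 → extends → [3, 5, 11, 16, 20, 28]
17 → replaces 20 → [3, 5, 11, 16, 17, 28]
Longest strictly increasing subsequence has length 6, so deletions = 12 − 6 = 6.

6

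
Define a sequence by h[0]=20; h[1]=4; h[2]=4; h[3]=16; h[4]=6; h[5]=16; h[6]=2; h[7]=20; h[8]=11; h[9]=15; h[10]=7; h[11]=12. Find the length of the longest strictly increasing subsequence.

4

Track the smallest tail for each achievable length (strict):
20 → extends → [20]
4 → replaces 20 → [4]
4 → already a tail → [4]
16 → extends → [4, 16]
6 → replaces 16 → [4, 6]
16 → extends → [4, 6, 16]
2 → replaces 4 → [2, 6, 16]
20 → extends → [2, 6, 16, 20]
11 → replaces 16 → [2, 6, 11, 20]
15 → replaces 20 → [2, 6, 11, 15]
7 → replaces 11 → [2, 6, 7, 15]
12 → replaces 15 → [2, 6, 7, 12]
Four tails, so the longest strictly increasing subsequence has length 4 (e.g. 4, 6, 16, 20).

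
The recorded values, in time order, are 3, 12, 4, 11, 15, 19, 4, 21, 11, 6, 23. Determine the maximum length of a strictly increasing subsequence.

7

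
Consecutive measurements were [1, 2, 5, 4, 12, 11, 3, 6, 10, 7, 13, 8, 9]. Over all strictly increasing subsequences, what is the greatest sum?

Let S[i] be the best sum of a strictly increasing subsequence ending at i:
i:      1  2  3  4  5  6  7  8  9 10 11 12 13
a[i]:   1  2  5  4 12 11  3  6 10  7 13  8  9
S:      1  3  8  7 20 19  6 14 24 21 37 29 38
Maximum is 38 (e.g. 1 + 2 + 5 + 6 + 7 + 8 + 9).

38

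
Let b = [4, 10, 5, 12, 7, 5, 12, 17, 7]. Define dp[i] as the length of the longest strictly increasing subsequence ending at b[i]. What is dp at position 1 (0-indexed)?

dp[i] = 1 + max{dp[j] : j<i, b[j]<b[i]} (or 1 if no such j):
i:      0  1  2  3  4  5  6  7  8
b[i]:   4 10  5 12  7  5 12 17  7
dp:     1  2  2  3  3  2  4  5  3
At index 1 the value is 2.

2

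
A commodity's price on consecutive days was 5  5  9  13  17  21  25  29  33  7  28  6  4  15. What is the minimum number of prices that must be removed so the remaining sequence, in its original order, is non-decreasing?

5

Fewest deletions = n − (longest non-decreasing subsequence).
i:      1  2  3  4  5  6  7  8  9 10 11 12 13 14
a[i]:   5  5  9 13 17 21 25 29 33  7 28  6  4 15
dp:     1  2  3  4  5  6  7  8  9  3  8  3  1  5
max dp = 9, so deletions = 14 − 9 = 5.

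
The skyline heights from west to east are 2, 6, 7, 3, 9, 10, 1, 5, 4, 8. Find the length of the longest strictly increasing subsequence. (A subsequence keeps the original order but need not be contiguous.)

5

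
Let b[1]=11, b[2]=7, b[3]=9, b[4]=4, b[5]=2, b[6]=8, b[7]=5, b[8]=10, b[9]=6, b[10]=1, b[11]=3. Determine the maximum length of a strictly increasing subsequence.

3

Let dp[i] be the length of the longest such subsequence ending at index i:
i:      1  2  3  4  5  6  7  8  9 10 11
b[i]:  11  7  9  4  2  8  5 10  6  1  3
dp:     1  1  2  1  1  2  2  3  3  1  2
Maximum dp value is 3.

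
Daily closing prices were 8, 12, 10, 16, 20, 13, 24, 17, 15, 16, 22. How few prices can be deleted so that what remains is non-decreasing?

Fewest deletions = n − (longest non-decreasing subsequence).
Patience tails:
8 → extends → [8]
12 → extends → [8, 12]
10 → replaces 12 → [8, 10]
16 → extends → [8, 10, 16]
20 → extends → [8, 10, 16, 20]
13 → replaces 16 → [8, 10, 13, 20]
24 → extends → [8, 10, 13, 20, 24]
17 → replaces 20 → [8, 10, 13, 17, 24]
15 → replaces 17 → [8, 10, 13, 15, 24]
16 → replaces 24 → [8, 10, 13, 15, 16]
22 → extends → [8, 10, 13, 15, 16, 22]
Longest non-decreasing subsequence has length 6, so deletions = 11 − 6 = 5.

5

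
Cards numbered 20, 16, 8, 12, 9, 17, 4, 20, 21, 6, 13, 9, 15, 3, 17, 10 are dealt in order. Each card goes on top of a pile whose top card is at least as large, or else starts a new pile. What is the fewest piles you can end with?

Place each on the leftmost legal pile:
20 → new pile 1 (tops now [20])
16 → pile 1 (tops now [16])
8 → pile 1 (tops now [8])
12 → new pile 2 (tops now [8, 12])
9 → pile 2 (tops now [8, 9])
17 → new pile 3 (tops now [8, 9, 17])
4 → pile 1 (tops now [4, 9, 17])
20 → new pile 4 (tops now [4, 9, 17, 20])
21 → new pile 5 (tops now [4, 9, 17, 20, 21])
6 → pile 2 (tops now [4, 6, 17, 20, 21])
13 → pile 3 (tops now [4, 6, 13, 20, 21])
9 → pile 3 (tops now [4, 6, 9, 20, 21])
15 → pile 4 (tops now [4, 6, 9, 15, 21])
3 → pile 1 (tops now [3, 6, 9, 15, 21])
17 → pile 5 (tops now [3, 6, 9, 15, 17])
10 → pile 4 (tops now [3, 6, 9, 10, 17])
Five piles.

5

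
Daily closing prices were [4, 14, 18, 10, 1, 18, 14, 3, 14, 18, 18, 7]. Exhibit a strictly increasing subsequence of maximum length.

Patience tails give the LIS length; then backtrack through the dp parents:
4 → extends → [4]
14 → extends → [4, 14]
18 → extends → [4, 14, 18]
10 → replaces 14 → [4, 10, 18]
1 → replaces 4 → [1, 10, 18]
18 → already a tail → [1, 10, 18]
14 → replaces 18 → [1, 10, 14]
3 → replaces 10 → [1, 3, 14]
14 → already a tail → [1, 3, 14]
18 → extends → [1, 3, 14, 18]
18 → already a tail → [1, 3, 14, 18]
7 → replaces 14 → [1, 3, 7, 18]
Length 4; one witness is 4, 10, 14, 18.

4, 10, 14, 18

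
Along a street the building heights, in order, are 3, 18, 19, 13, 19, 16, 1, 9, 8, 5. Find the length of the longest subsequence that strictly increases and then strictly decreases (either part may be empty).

inc[i] = longest strictly increasing subsequence ending at i; dec[i] = longest strictly decreasing subsequence starting at i:
i:      1  2  3  4  5  6  7  8  9 10
a[i]:   3 18 19 13 19 16  1  9  8  5
inc:    1  2  3  2  3  3  1  2  2  2
dec:    2  5  5  4  5  4  1  3  2  1
Best peak at i=3 (value 19): inc=3, dec=5, length 3+5−1 = 7.

7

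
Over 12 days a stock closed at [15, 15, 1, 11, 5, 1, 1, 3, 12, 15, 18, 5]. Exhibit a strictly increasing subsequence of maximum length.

Patience tails give the LIS length; then backtrack through the dp parents:
15 → extends → [15]
15 → already a tail → [15]
1 → replaces 15 → [1]
11 → extends → [1, 11]
5 → replaces 11 → [1, 5]
1 → already a tail → [1, 5]
1 → already a tail → [1, 5]
3 → replaces 5 → [1, 3]
12 → extends → [1, 3, 12]
15 → extends → [1, 3, 12, 15]
18 → extends → [1, 3, 12, 15, 18]
5 → replaces 12 → [1, 3, 5, 15, 18]
Length 5; one witness is 1, 11, 12, 15, 18.

1, 11, 12, 15, 18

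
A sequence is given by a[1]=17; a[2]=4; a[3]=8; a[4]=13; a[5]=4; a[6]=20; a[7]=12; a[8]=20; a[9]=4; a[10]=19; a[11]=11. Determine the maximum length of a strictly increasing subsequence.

Let dp[i] be the length of the longest such subsequence ending at index i:
i:      1  2  3  4  5  6  7  8  9 10 11
a[i]:  17  4  8 13  4 20 12 20  4 19 11
dp:     1  1  2  3  1  4  3  4  1  4  3
Maximum dp value is 4.

4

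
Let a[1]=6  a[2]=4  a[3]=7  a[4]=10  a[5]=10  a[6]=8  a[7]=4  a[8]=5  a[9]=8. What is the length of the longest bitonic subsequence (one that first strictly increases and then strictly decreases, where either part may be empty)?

5

inc[i] = longest strictly increasing subsequence ending at i; dec[i] = longest strictly decreasing subsequence starting at i:
i:      1  2  3  4  5  6  7  8  9
a[i]:   6  4  7 10 10  8  4  5  8
inc:    1  1  2  3  3  3  1  2  3
dec:    2  1  2  3  3  2  1  1  1
Best peak at i=4 (value 10): inc=3, dec=3, length 3+3−1 = 5.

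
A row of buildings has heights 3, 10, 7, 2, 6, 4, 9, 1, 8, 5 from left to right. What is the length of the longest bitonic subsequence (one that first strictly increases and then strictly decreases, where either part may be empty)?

6

inc[i] = longest strictly increasing subsequence ending at i; dec[i] = longest strictly decreasing subsequence starting at i:
i:      1  2  3  4  5  6  7  8  9 10
a[i]:   3 10  7  2  6  4  9  1  8  5
inc:    1  2  2  1  2  2  3  1  3  3
dec:    3  5  4  2  3  2  3  1  2  1
Best peak at i=2 (value 10): inc=2, dec=5, length 2+5−1 = 6.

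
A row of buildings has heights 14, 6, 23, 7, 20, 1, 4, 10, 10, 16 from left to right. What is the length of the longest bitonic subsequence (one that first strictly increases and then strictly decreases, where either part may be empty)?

4

inc[i] = longest strictly increasing subsequence ending at i; dec[i] = longest strictly decreasing subsequence starting at i:
i:      1  2  3  4  5  6  7  8  9 10
a[i]:  14  6 23  7 20  1  4 10 10 16
inc:    1  1  2  2  3  1  2  3  3  4
dec:    3  2  3  2  2  1  1  1  1  1
Best peak at i=3 (value 23): inc=2, dec=3, length 2+3−1 = 4.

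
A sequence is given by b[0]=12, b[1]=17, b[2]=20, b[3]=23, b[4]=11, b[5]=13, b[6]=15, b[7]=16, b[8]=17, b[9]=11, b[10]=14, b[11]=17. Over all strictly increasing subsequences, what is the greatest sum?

Let S[i] be the best sum of a strictly increasing subsequence ending at i:
i:      0  1  2  3  4  5  6  7  8  9 10 11
b[i]:  12 17 20 23 11 13 15 16 17 11 14 17
S:     12 29 49 72 11 25 40 56 73 11 39 73
Maximum is 73 (e.g. 12 + 13 + 15 + 16 + 17).

73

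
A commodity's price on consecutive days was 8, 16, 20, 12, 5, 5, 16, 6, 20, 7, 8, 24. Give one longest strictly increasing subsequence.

Patience tails give the LIS length; then backtrack through the dp parents:
8 → extends → [8]
16 → extends → [8, 16]
20 → extends → [8, 16, 20]
12 → replaces 16 → [8, 12, 20]
5 → replaces 8 → [5, 12, 20]
5 → already a tail → [5, 12, 20]
16 → replaces 20 → [5, 12, 16]
6 → replaces 12 → [5, 6, 16]
20 → extends → [5, 6, 16, 20]
7 → replaces 16 → [5, 6, 7, 20]
8 → replaces 20 → [5, 6, 7, 8]
24 → extends → [5, 6, 7, 8, 24]
Length 5; one witness is 8, 12, 16, 20, 24.

8, 12, 16, 20, 24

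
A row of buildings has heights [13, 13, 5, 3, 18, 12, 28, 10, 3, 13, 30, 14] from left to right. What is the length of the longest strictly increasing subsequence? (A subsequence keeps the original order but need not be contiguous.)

Let dp[i] be the length of the longest such subsequence ending at index i:
i:      1  2  3  4  5  6  7  8  9 10 11 12
a[i]:  13 13  5  3 18 12 28 10  3 13 30 14
dp:     1  1  1  1  2  2  3  2  1  3  4  4
Maximum dp value is 4.

4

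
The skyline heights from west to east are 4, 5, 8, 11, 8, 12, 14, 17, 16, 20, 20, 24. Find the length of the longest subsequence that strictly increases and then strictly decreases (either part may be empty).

inc[i] = longest strictly increasing subsequence ending at i; dec[i] = longest strictly decreasing subsequence starting at i:
i:      1  2  3  4  5  6  7  8  9 10 11 12
a[i]:   4  5  8 11  8 12 14 17 16 20 20 24
inc:    1  2  3  4  3  5  6  7  7  8  8  9
dec:    1  1  1  2  1  1  1  2  1  1  1  1
Best peak at i=12 (value 24): inc=9, dec=1, length 9+1−1 = 9.

9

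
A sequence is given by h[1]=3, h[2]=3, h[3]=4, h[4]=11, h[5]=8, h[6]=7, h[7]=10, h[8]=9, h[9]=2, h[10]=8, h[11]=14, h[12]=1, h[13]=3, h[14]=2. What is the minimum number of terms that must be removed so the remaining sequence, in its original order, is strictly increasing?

Fewest deletions = n − (longest strictly increasing subsequence).
Patience tails:
3 → extends → [3]
3 → already a tail → [3]
4 → extends → [3, 4]
11 → extends → [3, 4, 11]
8 → replaces 11 → [3, 4, 8]
7 → replaces 8 → [3, 4, 7]
10 → extends → [3, 4, 7, 10]
9 → replaces 10 → [3, 4, 7, 9]
2 → replaces 3 → [2, 4, 7, 9]
8 → replaces 9 → [2, 4, 7, 8]
14 → extends → [2, 4, 7, 8, 14]
1 → replaces 2 → [1, 4, 7, 8, 14]
3 → replaces 4 → [1, 3, 7, 8, 14]
2 → replaces 3 → [1, 2, 7, 8, 14]
Longest strictly increasing subsequence has length 5, so deletions = 14 − 5 = 9.

9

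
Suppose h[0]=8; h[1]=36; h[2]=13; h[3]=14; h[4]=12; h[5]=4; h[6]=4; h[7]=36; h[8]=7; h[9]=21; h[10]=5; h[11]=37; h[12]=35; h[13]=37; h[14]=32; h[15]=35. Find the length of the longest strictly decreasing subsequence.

5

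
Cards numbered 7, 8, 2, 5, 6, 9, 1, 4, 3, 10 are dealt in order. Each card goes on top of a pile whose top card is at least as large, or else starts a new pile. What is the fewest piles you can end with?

Place each on the leftmost legal pile:
7 → new pile 1 (tops now [7])
8 → new pile 2 (tops now [7, 8])
2 → pile 1 (tops now [2, 8])
5 → pile 2 (tops now [2, 5])
6 → new pile 3 (tops now [2, 5, 6])
9 → new pile 4 (tops now [2, 5, 6, 9])
1 → pile 1 (tops now [1, 5, 6, 9])
4 → pile 2 (tops now [1, 4, 6, 9])
3 → pile 2 (tops now [1, 3, 6, 9])
10 → new pile 5 (tops now [1, 3, 6, 9, 10])
Five piles.

5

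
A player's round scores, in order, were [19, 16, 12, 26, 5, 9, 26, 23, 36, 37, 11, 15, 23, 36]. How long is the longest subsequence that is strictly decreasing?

4

Negate each value so 'decreasing' becomes 'increasing', then run patience tails on the negated sequence:
-19 → extends → [-19]
-16 → extends → [-19, -16]
-12 → extends → [-19, -16, -12]
-26 → replaces -19 → [-26, -16, -12]
-5 → extends → [-26, -16, -12, -5]
-9 → replaces -5 → [-26, -16, -12, -9]
-26 → already a tail → [-26, -16, -12, -9]
-23 → replaces -16 → [-26, -23, -12, -9]
-36 → replaces -26 → [-36, -23, -12, -9]
-37 → replaces -36 → [-37, -23, -12, -9]
-11 → replaces -9 → [-37, -23, -12, -11]
-15 → replaces -12 → [-37, -23, -15, -11]
-23 → already a tail → [-37, -23, -15, -11]
-36 → replaces -23 → [-37, -36, -15, -11]
Four tails, so the longest strictly decreasing subsequence of the original has length 4.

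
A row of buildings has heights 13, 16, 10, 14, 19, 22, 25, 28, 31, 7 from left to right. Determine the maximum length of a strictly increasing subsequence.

Track the smallest tail for each achievable length (strict):
13 → extends → [13]
16 → extends → [13, 16]
10 → replaces 13 → [10, 16]
14 → replaces 16 → [10, 14]
19 → extends → [10, 14, 19]
22 → extends → [10, 14, 19, 22]
25 → extends → [10, 14, 19, 22, 25]
28 → extends → [10, 14, 19, 22, 25, 28]
31 → extends → [10, 14, 19, 22, 25, 28, 31]
7 → replaces 10 → [7, 14, 19, 22, 25, 28, 31]
Seven tails, so the longest strictly increasing subsequence has length 7 (e.g. 13, 16, 19, 22, 25, 28, 31).

7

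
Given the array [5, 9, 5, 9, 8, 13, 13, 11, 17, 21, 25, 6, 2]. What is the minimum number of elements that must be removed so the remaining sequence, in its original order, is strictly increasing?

Fewest deletions = n − (longest strictly increasing subsequence).
i:      1  2  3  4  5  6  7  8  9 10 11 12 13
a[i]:   5  9  5  9  8 13 13 11 17 21 25  6  2
dp:     1  2  1  2  2  3  3  3  4  5  6  2  1
max dp = 6, so deletions = 13 − 6 = 7.

7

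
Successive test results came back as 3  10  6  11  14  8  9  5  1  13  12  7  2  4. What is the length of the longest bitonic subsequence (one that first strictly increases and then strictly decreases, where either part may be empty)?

inc[i] = longest strictly increasing subsequence ending at i; dec[i] = longest strictly decreasing subsequence starting at i:
i:      1  2  3  4  5  6  7  8  9 10 11 12 13 14
a[i]:   3 10  6 11 14  8  9  5  1 13 12  7  2  4
inc:    1  2  2  3  4  3  4  2  1  5  5  3  2  3
dec:    2  4  3  4  5  3  3  2  1  4  3  2  1  1
Best peak at i=5 (value 14): inc=4, dec=5, length 4+5−1 = 8.

8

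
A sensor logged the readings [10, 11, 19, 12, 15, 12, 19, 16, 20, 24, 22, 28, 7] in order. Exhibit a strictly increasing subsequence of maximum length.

10, 11, 12, 15, 19, 20, 24, 28

Patience tails give the LIS length; then backtrack through the dp parents:
10 → extends → [10]
11 → extends → [10, 11]
19 → extends → [10, 11, 19]
12 → replaces 19 → [10, 11, 12]
15 → extends → [10, 11, 12, 15]
12 → already a tail → [10, 11, 12, 15]
19 → extends → [10, 11, 12, 15, 19]
16 → replaces 19 → [10, 11, 12, 15, 16]
20 → extends → [10, 11, 12, 15, 16, 20]
24 → extends → [10, 11, 12, 15, 16, 20, 24]
22 → replaces 24 → [10, 11, 12, 15, 16, 20, 22]
28 → extends → [10, 11, 12, 15, 16, 20, 22, 28]
7 → replaces 10 → [7, 11, 12, 15, 16, 20, 22, 28]
Length 8; one witness is 10, 11, 12, 15, 19, 20, 24, 28.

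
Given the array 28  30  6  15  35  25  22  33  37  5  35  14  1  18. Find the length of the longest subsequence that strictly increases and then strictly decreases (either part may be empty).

8

inc[i] = longest strictly increasing subsequence ending at i; dec[i] = longest strictly decreasing subsequence starting at i:
i:      1  2  3  4  5  6  7  8  9 10 11 12 13 14
a[i]:  28 30  6 15 35 25 22 33 37  5 35 14  1 18
inc:    1  2  1  2  3  3  3  4  5  1  5  2  1  3
dec:    5  5  3  3  5  4  3  3  4  2  3  2  1  1
Best peak at i=9 (value 37): inc=5, dec=4, length 5+4−1 = 8.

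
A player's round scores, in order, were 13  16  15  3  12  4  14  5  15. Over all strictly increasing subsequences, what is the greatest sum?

Let S[i] be the best sum of a strictly increasing subsequence ending at i:
i:      1  2  3  4  5  6  7  8  9
a[i]:  13 16 15  3 12  4 14  5 15
S:     13 29 28  3 15  7 29 12 44
Maximum is 44 (e.g. 3 + 12 + 14 + 15).

44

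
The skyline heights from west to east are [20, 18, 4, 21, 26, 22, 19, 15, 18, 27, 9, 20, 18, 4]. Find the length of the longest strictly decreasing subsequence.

6

Negate each value so 'decreasing' becomes 'increasing', then run patience tails on the negated sequence:
-20 → extends → [-20]
-18 → extends → [-20, -18]
-4 → extends → [-20, -18, -4]
-21 → replaces -20 → [-21, -18, -4]
-26 → replaces -21 → [-26, -18, -4]
-22 → replaces -18 → [-26, -22, -4]
-19 → replaces -4 → [-26, -22, -19]
-15 → extends → [-26, -22, -19, -15]
-18 → replaces -15 → [-26, -22, -19, -18]
-27 → replaces -26 → [-27, -22, -19, -18]
-9 → extends → [-27, -22, -19, -18, -9]
-20 → replaces -19 → [-27, -22, -20, -18, -9]
-18 → already a tail → [-27, -22, -20, -18, -9]
-4 → extends → [-27, -22, -20, -18, -9, -4]
Six tails, so the longest strictly decreasing subsequence of the original has length 6.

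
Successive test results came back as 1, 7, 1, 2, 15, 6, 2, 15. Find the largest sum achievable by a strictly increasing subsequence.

24

Let S[i] be the best sum of a strictly increasing subsequence ending at i:
i:      1  2  3  4  5  6  7  8
a[i]:   1  7  1  2 15  6  2 15
S:      1  8  1  3 23  9  3 24
Maximum is 24 (e.g. 1 + 2 + 6 + 15).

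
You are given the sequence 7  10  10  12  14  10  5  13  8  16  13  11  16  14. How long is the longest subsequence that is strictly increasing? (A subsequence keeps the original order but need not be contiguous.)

Track the smallest tail for each achievable length (strict):
7 → extends → [7]
10 → extends → [7, 10]
10 → already a tail → [7, 10]
12 → extends → [7, 10, 12]
14 → extends → [7, 10, 12, 14]
10 → already a tail → [7, 10, 12, 14]
5 → replaces 7 → [5, 10, 12, 14]
13 → replaces 14 → [5, 10, 12, 13]
8 → replaces 10 → [5, 8, 12, 13]
16 → extends → [5, 8, 12, 13, 16]
13 → already a tail → [5, 8, 12, 13, 16]
11 → replaces 12 → [5, 8, 11, 13, 16]
16 → already a tail → [5, 8, 11, 13, 16]
14 → replaces 16 → [5, 8, 11, 13, 14]
Five tails, so the longest strictly increasing subsequence has length 5 (e.g. 7, 10, 12, 14, 16).

5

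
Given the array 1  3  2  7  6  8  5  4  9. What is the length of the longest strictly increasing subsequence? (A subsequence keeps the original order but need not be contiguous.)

Track the smallest tail for each achievable length (strict):
1 → extends → [1]
3 → extends → [1, 3]
2 → replaces 3 → [1, 2]
7 → extends → [1, 2, 7]
6 → replaces 7 → [1, 2, 6]
8 → extends → [1, 2, 6, 8]
5 → replaces 6 → [1, 2, 5, 8]
4 → replaces 5 → [1, 2, 4, 8]
9 → extends → [1, 2, 4, 8, 9]
Five tails, so the longest strictly increasing subsequence has length 5 (e.g. 1, 3, 7, 8, 9).

5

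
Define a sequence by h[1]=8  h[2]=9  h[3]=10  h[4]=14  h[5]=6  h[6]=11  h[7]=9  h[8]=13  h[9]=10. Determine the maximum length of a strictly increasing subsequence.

5

Track the smallest tail for each achievable length (strict):
8 → extends → [8]
9 → extends → [8, 9]
10 → extends → [8, 9, 10]
14 → extends → [8, 9, 10, 14]
6 → replaces 8 → [6, 9, 10, 14]
11 → replaces 14 → [6, 9, 10, 11]
9 → already a tail → [6, 9, 10, 11]
13 → extends → [6, 9, 10, 11, 13]
10 → already a tail → [6, 9, 10, 11, 13]
Five tails, so the longest strictly increasing subsequence has length 5 (e.g. 8, 9, 10, 11, 13).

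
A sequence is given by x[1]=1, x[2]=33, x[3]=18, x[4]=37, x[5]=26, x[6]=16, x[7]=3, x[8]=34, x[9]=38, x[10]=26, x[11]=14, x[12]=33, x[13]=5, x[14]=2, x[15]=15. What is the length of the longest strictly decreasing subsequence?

6

Negate each value so 'decreasing' becomes 'increasing', then run patience tails on the negated sequence:
-1 → extends → [-1]
-33 → replaces -1 → [-33]
-18 → extends → [-33, -18]
-37 → replaces -33 → [-37, -18]
-26 → replaces -18 → [-37, -26]
-16 → extends → [-37, -26, -16]
-3 → extends → [-37, -26, -16, -3]
-34 → replaces -26 → [-37, -34, -16, -3]
-38 → replaces -37 → [-38, -34, -16, -3]
-26 → replaces -16 → [-38, -34, -26, -3]
-14 → replaces -3 → [-38, -34, -26, -14]
-33 → replaces -26 → [-38, -34, -33, -14]
-5 → extends → [-38, -34, -33, -14, -5]
-2 → extends → [-38, -34, -33, -14, -5, -2]
-15 → replaces -14 → [-38, -34, -33, -15, -5, -2]
Six tails, so the longest strictly decreasing subsequence of the original has length 6.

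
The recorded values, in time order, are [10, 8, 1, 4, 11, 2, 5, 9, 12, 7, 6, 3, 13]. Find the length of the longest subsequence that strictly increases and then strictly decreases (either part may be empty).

8

inc[i] = longest strictly increasing subsequence ending at i; dec[i] = longest strictly decreasing subsequence starting at i:
i:      1  2  3  4  5  6  7  8  9 10 11 12 13
a[i]:  10  8  1  4 11  2  5  9 12  7  6  3 13
inc:    1  1  1  2  3  2  3  4  5  4  4  3  6
dec:    5  4  1  2  5  1  2  4  4  3  2  1  1
Best peak at i=9 (value 12): inc=5, dec=4, length 5+4−1 = 8.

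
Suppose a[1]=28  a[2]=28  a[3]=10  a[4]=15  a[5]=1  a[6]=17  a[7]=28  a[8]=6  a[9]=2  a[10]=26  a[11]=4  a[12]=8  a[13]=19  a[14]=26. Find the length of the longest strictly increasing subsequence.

Track the smallest tail for each achievable length (strict):
28 → extends → [28]
28 → already a tail → [28]
10 → replaces 28 → [10]
15 → extends → [10, 15]
1 → replaces 10 → [1, 15]
17 → extends → [1, 15, 17]
28 → extends → [1, 15, 17, 28]
6 → replaces 15 → [1, 6, 17, 28]
2 → replaces 6 → [1, 2, 17, 28]
26 → replaces 28 → [1, 2, 17, 26]
4 → replaces 17 → [1, 2, 4, 26]
8 → replaces 26 → [1, 2, 4, 8]
19 → extends → [1, 2, 4, 8, 19]
26 → extends → [1, 2, 4, 8, 19, 26]
Six tails, so the longest strictly increasing subsequence has length 6 (e.g. 1, 2, 4, 8, 19, 26).

6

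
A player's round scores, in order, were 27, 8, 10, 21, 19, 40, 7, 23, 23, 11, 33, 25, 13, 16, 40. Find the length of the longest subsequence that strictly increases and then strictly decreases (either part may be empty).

inc[i] = longest strictly increasing subsequence ending at i; dec[i] = longest strictly decreasing subsequence starting at i:
i:      1  2  3  4  5  6  7  8  9 10 11 12 13 14 15
a[i]:  27  8 10 21 19 40  7 23 23 11 33 25 13 16 40
inc:    1  1  2  3  3  4  1  4  4  3  5  5  4  5  6
dec:    4  2  2  3  2  4  1  2  2  1  3  2  1  1  1
Best peak at i=6 (value 40): inc=4, dec=4, length 4+4−1 = 7.

7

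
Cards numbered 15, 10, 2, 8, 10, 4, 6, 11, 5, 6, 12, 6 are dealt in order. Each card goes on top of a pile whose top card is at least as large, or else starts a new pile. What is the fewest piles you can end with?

5

Place each on the leftmost legal pile:
15 → new pile 1 (tops now [15])
10 → pile 1 (tops now [10])
2 → pile 1 (tops now [2])
8 → new pile 2 (tops now [2, 8])
10 → new pile 3 (tops now [2, 8, 10])
4 → pile 2 (tops now [2, 4, 10])
6 → pile 3 (tops now [2, 4, 6])
11 → new pile 4 (tops now [2, 4, 6, 11])
5 → pile 3 (tops now [2, 4, 5, 11])
6 → pile 4 (tops now [2, 4, 5, 6])
12 → new pile 5 (tops now [2, 4, 5, 6, 12])
6 → pile 4 (tops now [2, 4, 5, 6, 12])
Five piles.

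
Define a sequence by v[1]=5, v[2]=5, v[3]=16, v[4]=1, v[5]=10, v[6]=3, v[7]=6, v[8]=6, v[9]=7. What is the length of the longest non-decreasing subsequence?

Let dp[i] be the length of the longest such subsequence ending at index i:
i:      1  2  3  4  5  6  7  8  9
v[i]:   5  5 16  1 10  3  6  6  7
dp:     1  2  3  1  3  2  3  4  5
Maximum dp value is 5.

5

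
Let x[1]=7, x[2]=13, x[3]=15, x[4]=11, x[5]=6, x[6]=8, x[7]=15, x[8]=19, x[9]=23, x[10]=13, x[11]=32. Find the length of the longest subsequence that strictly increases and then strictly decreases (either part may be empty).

6

inc[i] = longest strictly increasing subsequence ending at i; dec[i] = longest strictly decreasing subsequence starting at i:
i:      1  2  3  4  5  6  7  8  9 10 11
x[i]:   7 13 15 11  6  8 15 19 23 13 32
inc:    1  2  3  2  1  2  3  4  5  3  6
dec:    2  3  3  2  1  1  2  2  2  1  1
Best peak at i=9 (value 23): inc=5, dec=2, length 5+2−1 = 6.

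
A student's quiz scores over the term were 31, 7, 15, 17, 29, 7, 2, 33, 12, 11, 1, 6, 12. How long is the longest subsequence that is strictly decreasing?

Negate each value so 'decreasing' becomes 'increasing', then run patience tails on the negated sequence:
-31 → extends → [-31]
-7 → extends → [-31, -7]
-15 → replaces -7 → [-31, -15]
-17 → replaces -15 → [-31, -17]
-29 → replaces -17 → [-31, -29]
-7 → extends → [-31, -29, -7]
-2 → extends → [-31, -29, -7, -2]
-33 → replaces -31 → [-33, -29, -7, -2]
-12 → replaces -7 → [-33, -29, -12, -2]
-11 → replaces -2 → [-33, -29, -12, -11]
-1 → extends → [-33, -29, -12, -11, -1]
-6 → replaces -1 → [-33, -29, -12, -11, -6]
-12 → already a tail → [-33, -29, -12, -11, -6]
Five tails, so the longest strictly decreasing subsequence of the original has length 5.

5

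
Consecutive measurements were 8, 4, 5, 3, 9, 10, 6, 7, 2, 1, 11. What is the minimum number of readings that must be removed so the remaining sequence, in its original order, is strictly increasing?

Fewest deletions = n − (longest strictly increasing subsequence).
Patience tails:
8 → extends → [8]
4 → replaces 8 → [4]
5 → extends → [4, 5]
3 → replaces 4 → [3, 5]
9 → extends → [3, 5, 9]
10 → extends → [3, 5, 9, 10]
6 → replaces 9 → [3, 5, 6, 10]
7 → replaces 10 → [3, 5, 6, 7]
2 → replaces 3 → [2, 5, 6, 7]
1 → replaces 2 → [1, 5, 6, 7]
11 → extends → [1, 5, 6, 7, 11]
Longest strictly increasing subsequence has length 5, so deletions = 11 − 5 = 6.

6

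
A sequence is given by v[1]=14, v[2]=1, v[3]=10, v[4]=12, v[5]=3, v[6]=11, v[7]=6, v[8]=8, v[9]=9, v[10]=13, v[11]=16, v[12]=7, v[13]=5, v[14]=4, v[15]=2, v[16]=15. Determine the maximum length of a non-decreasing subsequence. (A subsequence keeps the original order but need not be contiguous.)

7

Track the smallest tail for each achievable length (allowing ties):
14 → extends → [14]
1 → replaces 14 → [1]
10 → extends → [1, 10]
12 → extends → [1, 10, 12]
3 → replaces 10 → [1, 3, 12]
11 → replaces 12 → [1, 3, 11]
6 → replaces 11 → [1, 3, 6]
8 → extends → [1, 3, 6, 8]
9 → extends → [1, 3, 6, 8, 9]
13 → extends → [1, 3, 6, 8, 9, 13]
16 → extends → [1, 3, 6, 8, 9, 13, 16]
7 → replaces 8 → [1, 3, 6, 7, 9, 13, 16]
5 → replaces 6 → [1, 3, 5, 7, 9, 13, 16]
4 → replaces 5 → [1, 3, 4, 7, 9, 13, 16]
2 → replaces 3 → [1, 2, 4, 7, 9, 13, 16]
15 → replaces 16 → [1, 2, 4, 7, 9, 13, 15]
Seven tails, so the longest non-decreasing subsequence has length 7 (e.g. 1, 3, 6, 8, 9, 13, 16).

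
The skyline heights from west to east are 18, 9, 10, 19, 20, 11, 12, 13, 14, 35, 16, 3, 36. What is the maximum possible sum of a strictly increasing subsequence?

140

Let S[i] be the best sum of a strictly increasing subsequence ending at i:
i:       1   2   3   4   5   6   7   8   9  10  11  12  13
a[i]:   18   9  10  19  20  11  12  13  14  35  16   3  36
S:      18   9  19  38  58  30  42  55  69 104  85   3 140
Maximum is 140 (e.g. 9 + 10 + 11 + 12 + 13 + 14 + 35 + 36).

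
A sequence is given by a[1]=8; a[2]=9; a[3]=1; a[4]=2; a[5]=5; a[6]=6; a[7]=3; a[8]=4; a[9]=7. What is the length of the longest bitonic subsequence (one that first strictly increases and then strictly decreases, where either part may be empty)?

inc[i] = longest strictly increasing subsequence ending at i; dec[i] = longest strictly decreasing subsequence starting at i:
i:     1 2 3 4 5 6 7 8 9
a[i]:  8 9 1 2 5 6 3 4 7
inc:   1 2 1 2 3 4 3 4 5
dec:   3 3 1 1 2 2 1 1 1
Best peak at i=6 (value 6): inc=4, dec=2, length 4+2−1 = 5.

5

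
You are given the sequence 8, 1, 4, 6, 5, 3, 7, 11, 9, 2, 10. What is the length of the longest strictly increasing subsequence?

6

Track the smallest tail for each achievable length (strict):
8 → extends → [8]
1 → replaces 8 → [1]
4 → extends → [1, 4]
6 → extends → [1, 4, 6]
5 → replaces 6 → [1, 4, 5]
3 → replaces 4 → [1, 3, 5]
7 → extends → [1, 3, 5, 7]
11 → extends → [1, 3, 5, 7, 11]
9 → replaces 11 → [1, 3, 5, 7, 9]
2 → replaces 3 → [1, 2, 5, 7, 9]
10 → extends → [1, 2, 5, 7, 9, 10]
Six tails, so the longest strictly increasing subsequence has length 6 (e.g. 1, 4, 6, 7, 9, 10).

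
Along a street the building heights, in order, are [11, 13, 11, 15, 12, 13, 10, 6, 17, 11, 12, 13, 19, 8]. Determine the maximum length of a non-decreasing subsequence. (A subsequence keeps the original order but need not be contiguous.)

6

Track the smallest tail for each achievable length (allowing ties):
11 → extends → [11]
13 → extends → [11, 13]
11 → replaces 13 → [11, 11]
15 → extends → [11, 11, 15]
12 → replaces 15 → [11, 11, 12]
13 → extends → [11, 11, 12, 13]
10 → replaces 11 → [10, 11, 12, 13]
6 → replaces 10 → [6, 11, 12, 13]
17 → extends → [6, 11, 12, 13, 17]
11 → replaces 12 → [6, 11, 11, 13, 17]
12 → replaces 13 → [6, 11, 11, 12, 17]
13 → replaces 17 → [6, 11, 11, 12, 13]
19 → extends → [6, 11, 11, 12, 13, 19]
8 → replaces 11 → [6, 8, 11, 12, 13, 19]
Six tails, so the longest non-decreasing subsequence has length 6 (e.g. 11, 11, 12, 13, 17, 19).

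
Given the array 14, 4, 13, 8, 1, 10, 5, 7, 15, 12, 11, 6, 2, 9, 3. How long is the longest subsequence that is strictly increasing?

4

Track the smallest tail for each achievable length (strict):
14 → extends → [14]
4 → replaces 14 → [4]
13 → extends → [4, 13]
8 → replaces 13 → [4, 8]
1 → replaces 4 → [1, 8]
10 → extends → [1, 8, 10]
5 → replaces 8 → [1, 5, 10]
7 → replaces 10 → [1, 5, 7]
15 → extends → [1, 5, 7, 15]
12 → replaces 15 → [1, 5, 7, 12]
11 → replaces 12 → [1, 5, 7, 11]
6 → replaces 7 → [1, 5, 6, 11]
2 → replaces 5 → [1, 2, 6, 11]
9 → replaces 11 → [1, 2, 6, 9]
3 → replaces 6 → [1, 2, 3, 9]
Four tails, so the longest strictly increasing subsequence has length 4 (e.g. 4, 8, 10, 15).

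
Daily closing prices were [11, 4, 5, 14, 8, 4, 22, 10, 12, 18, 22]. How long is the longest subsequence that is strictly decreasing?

Negate each value so 'decreasing' becomes 'increasing', then run patience tails on the negated sequence:
-11 → extends → [-11]
-4 → extends → [-11, -4]
-5 → replaces -4 → [-11, -5]
-14 → replaces -11 → [-14, -5]
-8 → replaces -5 → [-14, -8]
-4 → extends → [-14, -8, -4]
-22 → replaces -14 → [-22, -8, -4]
-10 → replaces -8 → [-22, -10, -4]
-12 → replaces -10 → [-22, -12, -4]
-18 → replaces -12 → [-22, -18, -4]
-22 → already a tail → [-22, -18, -4]
Three tails, so the longest strictly decreasing subsequence of the original has length 3.

3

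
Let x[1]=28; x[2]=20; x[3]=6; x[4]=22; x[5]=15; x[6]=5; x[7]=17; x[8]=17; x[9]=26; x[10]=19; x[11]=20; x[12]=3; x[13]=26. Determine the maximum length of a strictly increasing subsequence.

Track the smallest tail for each achievable length (strict):
28 → extends → [28]
20 → replaces 28 → [20]
6 → replaces 20 → [6]
22 → extends → [6, 22]
15 → replaces 22 → [6, 15]
5 → replaces 6 → [5, 15]
17 → extends → [5, 15, 17]
17 → already a tail → [5, 15, 17]
26 → extends → [5, 15, 17, 26]
19 → replaces 26 → [5, 15, 17, 19]
20 → extends → [5, 15, 17, 19, 20]
3 → replaces 5 → [3, 15, 17, 19, 20]
26 → extends → [3, 15, 17, 19, 20, 26]
Six tails, so the longest strictly increasing subsequence has length 6 (e.g. 6, 15, 17, 19, 20, 26).

6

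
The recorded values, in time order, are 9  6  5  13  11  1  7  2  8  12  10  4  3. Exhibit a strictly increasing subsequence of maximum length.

Patience tails give the LIS length; then backtrack through the dp parents:
9 → extends → [9]
6 → replaces 9 → [6]
5 → replaces 6 → [5]
13 → extends → [5, 13]
11 → replaces 13 → [5, 11]
1 → replaces 5 → [1, 11]
7 → replaces 11 → [1, 7]
2 → replaces 7 → [1, 2]
8 → extends → [1, 2, 8]
12 → extends → [1, 2, 8, 12]
10 → replaces 12 → [1, 2, 8, 10]
4 → replaces 8 → [1, 2, 4, 10]
3 → replaces 4 → [1, 2, 3, 10]
Length 4; one witness is 6, 7, 8, 12.

6, 7, 8, 12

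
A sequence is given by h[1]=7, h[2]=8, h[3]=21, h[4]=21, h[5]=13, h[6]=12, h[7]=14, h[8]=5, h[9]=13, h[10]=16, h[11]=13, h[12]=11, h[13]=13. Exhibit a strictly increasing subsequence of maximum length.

7, 8, 13, 14, 16

Patience tails give the LIS length; then backtrack through the dp parents:
7 → extends → [7]
8 → extends → [7, 8]
21 → extends → [7, 8, 21]
21 → already a tail → [7, 8, 21]
13 → replaces 21 → [7, 8, 13]
12 → replaces 13 → [7, 8, 12]
14 → extends → [7, 8, 12, 14]
5 → replaces 7 → [5, 8, 12, 14]
13 → replaces 14 → [5, 8, 12, 13]
16 → extends → [5, 8, 12, 13, 16]
13 → already a tail → [5, 8, 12, 13, 16]
11 → replaces 12 → [5, 8, 11, 13, 16]
13 → already a tail → [5, 8, 11, 13, 16]
Length 5; one witness is 7, 8, 13, 14, 16.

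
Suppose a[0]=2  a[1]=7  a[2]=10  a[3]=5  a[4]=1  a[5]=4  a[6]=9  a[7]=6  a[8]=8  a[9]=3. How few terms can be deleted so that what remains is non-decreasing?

6

Fewest deletions = n − (longest non-decreasing subsequence).
Patience tails:
2 → extends → [2]
7 → extends → [2, 7]
10 → extends → [2, 7, 10]
5 → replaces 7 → [2, 5, 10]
1 → replaces 2 → [1, 5, 10]
4 → replaces 5 → [1, 4, 10]
9 → replaces 10 → [1, 4, 9]
6 → replaces 9 → [1, 4, 6]
8 → extends → [1, 4, 6, 8]
3 → replaces 4 → [1, 3, 6, 8]
Longest non-decreasing subsequence has length 4, so deletions = 10 − 4 = 6.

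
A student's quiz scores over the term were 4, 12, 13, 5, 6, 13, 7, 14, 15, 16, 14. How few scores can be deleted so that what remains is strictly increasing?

Fewest deletions = n − (longest strictly increasing subsequence).
Patience tails:
4 → extends → [4]
12 → extends → [4, 12]
13 → extends → [4, 12, 13]
5 → replaces 12 → [4, 5, 13]
6 → replaces 13 → [4, 5, 6]
13 → extends → [4, 5, 6, 13]
7 → replaces 13 → [4, 5, 6, 7]
14 → extends → [4, 5, 6, 7, 14]
15 → extends → [4, 5, 6, 7, 14, 15]
16 → extends → [4, 5, 6, 7, 14, 15, 16]
14 → already a tail → [4, 5, 6, 7, 14, 15, 16]
Longest strictly increasing subsequence has length 7, so deletions = 11 − 7 = 4.

4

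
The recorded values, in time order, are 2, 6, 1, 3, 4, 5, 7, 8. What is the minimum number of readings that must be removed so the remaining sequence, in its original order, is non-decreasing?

Fewest deletions = n − (longest non-decreasing subsequence).
Patience tails:
2 → extends → [2]
6 → extends → [2, 6]
1 → replaces 2 → [1, 6]
3 → replaces 6 → [1, 3]
4 → extends → [1, 3, 4]
5 → extends → [1, 3, 4, 5]
7 → extends → [1, 3, 4, 5, 7]
8 → extends → [1, 3, 4, 5, 7, 8]
Longest non-decreasing subsequence has length 6, so deletions = 8 − 6 = 2.

2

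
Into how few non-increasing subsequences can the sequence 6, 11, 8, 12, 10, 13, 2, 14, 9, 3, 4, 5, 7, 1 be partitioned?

Place each on the leftmost legal pile:
6 → new pile 1 (tops now [6])
11 → new pile 2 (tops now [6, 11])
8 → pile 2 (tops now [6, 8])
12 → new pile 3 (tops now [6, 8, 12])
10 → pile 3 (tops now [6, 8, 10])
13 → new pile 4 (tops now [6, 8, 10, 13])
2 → pile 1 (tops now [2, 8, 10, 13])
14 → new pile 5 (tops now [2, 8, 10, 13, 14])
9 → pile 3 (tops now [2, 8, 9, 13, 14])
3 → pile 2 (tops now [2, 3, 9, 13, 14])
4 → pile 3 (tops now [2, 3, 4, 13, 14])
5 → pile 4 (tops now [2, 3, 4, 5, 14])
7 → pile 5 (tops now [2, 3, 4, 5, 7])
1 → pile 1 (tops now [1, 3, 4, 5, 7])
Five piles.

5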